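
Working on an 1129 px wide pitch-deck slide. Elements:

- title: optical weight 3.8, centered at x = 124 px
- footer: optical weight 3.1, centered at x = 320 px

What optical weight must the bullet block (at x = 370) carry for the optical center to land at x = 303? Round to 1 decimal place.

Existing Σw = 6.9 (3.8 + 3.1); existing moment 3.8·124 + 3.1·320 = 1463.2.
Set Σw·x/Σw = 303: (1463.2 + 370w) = 303·(6.9 + w).
Rearranging, w·(370 − 303) = 303·6.9 − 1463.2 = 627.5, so w ≈ 627.5/67 = 9.37.

w ≈ 9.4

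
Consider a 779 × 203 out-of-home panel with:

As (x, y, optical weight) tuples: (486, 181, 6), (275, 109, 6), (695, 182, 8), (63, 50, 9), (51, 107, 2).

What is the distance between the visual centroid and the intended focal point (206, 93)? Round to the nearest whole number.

≈ 146

Total weight = 6 + 6 + 8 + 9 + 2 = 31.
Σw·x = 6·486 + 6·275 + 8·695 + 9·63 + 2·51 = 10795, so x̄ = 10795/31 ≈ 348.23.
Σw·y = 6·181 + 6·109 + 8·182 + 9·50 + 2·107 = 3860, so ȳ = 3860/31 ≈ 124.52.
From (206, 93): dx = 142.23, dy = 31.52, so the distance is √(dx²+dy²) ≈ 145.68.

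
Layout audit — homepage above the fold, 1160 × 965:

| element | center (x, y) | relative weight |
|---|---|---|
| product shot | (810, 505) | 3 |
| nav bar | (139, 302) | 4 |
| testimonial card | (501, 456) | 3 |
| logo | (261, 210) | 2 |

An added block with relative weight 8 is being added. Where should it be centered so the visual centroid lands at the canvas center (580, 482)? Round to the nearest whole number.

New total weight: (3 + 4 + 3 + 2) + 8 = 20.
x: need Σw·x = 20·580 = 11600. Existing = 3·810 + 4·139 + 3·501 + 2·261 = 5011. Remainder 6589 / 8 ≈ 823.62.
y: need Σw·y = 20·482 = 9640. Existing = 3·505 + 4·302 + 3·456 + 2·210 = 4511. Remainder 5129 / 8 ≈ 641.12.

(824, 641)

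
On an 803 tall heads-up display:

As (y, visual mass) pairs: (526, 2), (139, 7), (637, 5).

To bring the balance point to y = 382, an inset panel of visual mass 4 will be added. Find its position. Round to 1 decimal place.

New total weight: (2 + 7 + 5) + 4 = 18.
Along y: (5210 + 4·y) / 18 = 382 (existing moment 2·526 + 7·139 + 5·637 = 5210) ⇒ y = (6876 − 5210) / 4 ≈ 416.50.

y ≈ 416.5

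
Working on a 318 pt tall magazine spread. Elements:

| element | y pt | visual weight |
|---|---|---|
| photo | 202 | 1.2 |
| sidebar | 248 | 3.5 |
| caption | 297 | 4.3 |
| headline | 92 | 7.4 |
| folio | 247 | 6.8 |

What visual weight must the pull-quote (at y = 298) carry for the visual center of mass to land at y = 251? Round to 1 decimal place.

w ≈ 22.9

Existing Σw = 23.2 (1.2 + 3.5 + 4.3 + 7.4 + 6.8); existing moment 1.2·202 + 3.5·248 + 4.3·297 + 7.4·92 + 6.8·247 = 4747.9.
Balance at y = 251 requires (4747.9 + w·298) / (23.2 + w) = 251.
So w = (251·23.2 − 4747.9)/(298 − 251) = 1075.3/47 ≈ 22.88.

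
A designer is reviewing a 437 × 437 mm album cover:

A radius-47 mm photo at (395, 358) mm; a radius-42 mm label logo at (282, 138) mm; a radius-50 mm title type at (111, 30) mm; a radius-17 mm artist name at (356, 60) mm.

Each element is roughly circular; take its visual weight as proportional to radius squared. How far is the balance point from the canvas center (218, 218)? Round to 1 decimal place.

Weights ∝ r²: photo 47² = 2209, label logo 42² = 1764, title type 50² = 2500, artist name 17² = 289; Σw = 6762.
x-moment: 2209·395 + 1764·282 + 2500·111 + 289·356 = 1750387; centroid 1750387/6762 ≈ 258.86.
y-moment: 2209·358 + 1764·138 + 2500·30 + 289·60 = 1126594; centroid 1126594/6762 ≈ 166.61.
From (218, 218): dx = 40.86, dy = -51.39, so the distance is √(dx²+dy²) ≈ 65.65.

≈ 65.7 mm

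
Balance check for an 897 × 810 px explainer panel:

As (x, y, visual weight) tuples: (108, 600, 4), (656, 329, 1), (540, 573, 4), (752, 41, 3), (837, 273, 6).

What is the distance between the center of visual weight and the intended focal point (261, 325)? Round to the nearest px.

≈ 328 px

Weights sum to 4 + 1 + 4 + 3 + 6 = 18.
x-moment: 4·108 + 1·656 + 4·540 + 3·752 + 6·837 = 10526; centroid 10526/18 ≈ 584.78.
y-moment: 4·600 + 1·329 + 4·573 + 3·41 + 6·273 = 6782; centroid 6782/18 ≈ 376.78.
From (261, 325): dx = 323.78, dy = 51.78, so the distance is √(dx²+dy²) ≈ 327.89.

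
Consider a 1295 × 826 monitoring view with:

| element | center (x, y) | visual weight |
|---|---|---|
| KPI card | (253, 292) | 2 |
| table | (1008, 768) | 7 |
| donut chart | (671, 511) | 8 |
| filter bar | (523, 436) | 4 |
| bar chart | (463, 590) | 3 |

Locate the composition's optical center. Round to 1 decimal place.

Total weight = 2 + 7 + 8 + 4 + 3 = 24.
x-moment: 2·253 + 7·1008 + 8·671 + 4·523 + 3·463 = 16411; centroid 16411/24 ≈ 683.79.
y-moment: 2·292 + 7·768 + 8·511 + 4·436 + 3·590 = 13562; centroid 13562/24 ≈ 565.08.

(683.8, 565.1)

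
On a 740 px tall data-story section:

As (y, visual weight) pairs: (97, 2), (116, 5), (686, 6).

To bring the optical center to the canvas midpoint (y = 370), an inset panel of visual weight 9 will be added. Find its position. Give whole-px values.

y ≈ 361

New total weight: (2 + 5 + 6) + 9 = 22.
y: need Σw·y = 22·370 = 8140. Existing = 2·97 + 5·116 + 6·686 = 4890. Remainder 3250 / 9 ≈ 361.11.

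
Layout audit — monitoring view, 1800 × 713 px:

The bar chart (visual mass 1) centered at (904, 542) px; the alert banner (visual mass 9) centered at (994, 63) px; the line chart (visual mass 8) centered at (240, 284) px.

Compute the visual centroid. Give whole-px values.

(654, 188)

Total weight = 1 + 9 + 8 = 18.
x: (1·904 + 9·994 + 8·240) / 18 = 11770 / 18 ≈ 653.89
y: (1·542 + 9·63 + 8·284) / 18 = 3381 / 18 ≈ 187.83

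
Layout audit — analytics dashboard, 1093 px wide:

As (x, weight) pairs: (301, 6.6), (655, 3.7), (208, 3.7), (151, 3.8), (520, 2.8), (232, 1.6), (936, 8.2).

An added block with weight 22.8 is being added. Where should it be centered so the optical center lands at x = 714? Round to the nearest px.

x ≈ 997

After adding the added block, total weight = 6.6 + 3.7 + 3.7 + 3.8 + 2.8 + 1.6 + 8.2 + 22.8 = 53.2.
x: need Σw·x = 53.2·714 = 37984.8. Existing = 6.6·301 + 3.7·655 + 3.7·208 + 3.8·151 + 2.8·520 + 1.6·232 + 8.2·936 = 15255.9. Remainder 22728.9 / 22.8 ≈ 996.88.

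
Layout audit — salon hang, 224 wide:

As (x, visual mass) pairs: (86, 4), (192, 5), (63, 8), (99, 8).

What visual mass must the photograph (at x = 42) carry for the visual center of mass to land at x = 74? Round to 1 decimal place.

Existing Σw = 25 (4 + 5 + 8 + 8); existing moment 4·86 + 5·192 + 8·63 + 8·99 = 2600.
Set Σw·x/Σw = 74: (2600 + 42w) = 74·(25 + w).
Rearranging, w·(42 − 74) = 74·25 − 2600 = -750, so w ≈ -750/-32 = 23.44.

w ≈ 23.4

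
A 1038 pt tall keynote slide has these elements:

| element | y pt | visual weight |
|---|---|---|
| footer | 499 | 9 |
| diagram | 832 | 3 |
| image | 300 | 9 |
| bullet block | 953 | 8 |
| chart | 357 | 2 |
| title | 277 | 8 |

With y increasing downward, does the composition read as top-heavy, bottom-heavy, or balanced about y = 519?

balanced

Weights sum to 9 + 3 + 9 + 8 + 2 + 8 = 39.
Σw·y = 9·499 + 3·832 + 9·300 + 8·953 + 2·357 + 8·277 = 20241, so ȳ = 20241/39 ≈ 519.00.
The centroid 519.00 matches the midline at 519, so the layout is balanced.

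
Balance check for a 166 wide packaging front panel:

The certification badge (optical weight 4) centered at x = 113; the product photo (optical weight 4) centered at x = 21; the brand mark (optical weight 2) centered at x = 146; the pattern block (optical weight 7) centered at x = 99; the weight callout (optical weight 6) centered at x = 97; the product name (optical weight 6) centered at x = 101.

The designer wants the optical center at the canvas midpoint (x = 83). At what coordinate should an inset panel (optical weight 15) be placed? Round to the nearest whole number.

x ≈ 63

After adding the inset panel, total weight = 4 + 4 + 2 + 7 + 6 + 6 + 15 = 44.
Along x: (2709 + 15·x) / 44 = 83 (existing moment 4·113 + 4·21 + 2·146 + 7·99 + 6·97 + 6·101 = 2709) ⇒ x = (3652 − 2709) / 15 ≈ 62.87.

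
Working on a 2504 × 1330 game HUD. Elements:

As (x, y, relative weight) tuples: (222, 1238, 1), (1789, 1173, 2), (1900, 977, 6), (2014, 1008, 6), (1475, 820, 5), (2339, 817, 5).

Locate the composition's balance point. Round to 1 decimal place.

Σw = 1 + 2 + 6 + 6 + 5 + 5 = 25.
x: moment 46354 / weight 25 ≈ 1854.16
y: moment 23679 / weight 25 ≈ 947.16

(1854.2, 947.2)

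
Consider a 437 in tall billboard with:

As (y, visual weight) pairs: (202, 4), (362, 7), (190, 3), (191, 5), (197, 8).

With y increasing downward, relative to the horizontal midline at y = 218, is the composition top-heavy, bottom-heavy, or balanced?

bottom-heavy

Σw = 4 + 7 + 3 + 5 + 8 = 27.
y-moment: 4·202 + 7·362 + 3·190 + 5·191 + 8·197 = 6443; centroid 6443/27 ≈ 238.63.
238.6 lies below (larger y than) the midline 218, so the layout is bottom-heavy.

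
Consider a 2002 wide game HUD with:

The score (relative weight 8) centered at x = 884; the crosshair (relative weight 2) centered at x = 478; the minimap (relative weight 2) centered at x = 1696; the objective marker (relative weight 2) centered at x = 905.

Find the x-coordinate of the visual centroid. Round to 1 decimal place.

Weights sum to 8 + 2 + 2 + 2 = 14.
Σw·x = 8·884 + 2·478 + 2·1696 + 2·905 = 13230, so x̄ = 13230/14 ≈ 945.00.

x ≈ 945.0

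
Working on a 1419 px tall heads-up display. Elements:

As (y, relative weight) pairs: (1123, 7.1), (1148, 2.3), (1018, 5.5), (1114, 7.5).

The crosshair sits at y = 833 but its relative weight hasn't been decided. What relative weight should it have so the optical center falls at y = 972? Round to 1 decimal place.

Fixed elements: Σw = 7.1 + 2.3 + 5.5 + 7.5 = 22.4, Σw·y = 7.1·1123 + 2.3·1148 + 5.5·1018 + 7.5·1114 = 24567.7.
For the centroid to hit 972: (24567.7 + w·833) / (22.4 + w) = 972.
Rearranging, w·(833 − 972) = 972·22.4 − 24567.7 = -2794.9, so w ≈ -2794.9/-139 = 20.11.

w ≈ 20.1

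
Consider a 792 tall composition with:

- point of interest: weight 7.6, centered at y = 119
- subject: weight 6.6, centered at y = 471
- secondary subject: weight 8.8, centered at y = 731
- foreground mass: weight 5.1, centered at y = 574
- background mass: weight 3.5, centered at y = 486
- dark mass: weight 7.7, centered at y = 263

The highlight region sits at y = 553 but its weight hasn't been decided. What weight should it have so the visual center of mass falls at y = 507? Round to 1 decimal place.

Existing Σw = 39.3 (7.6 + 6.6 + 8.8 + 5.1 + 3.5 + 7.7); existing moment 7.6·119 + 6.6·471 + 8.8·731 + 5.1·574 + 3.5·486 + 7.7·263 = 17099.3.
Balance at y = 507 requires (17099.3 + w·553) / (39.3 + w) = 507.
So w = (507·39.3 − 17099.3)/(553 − 507) = 2825.8/46 ≈ 61.43.

w ≈ 61.4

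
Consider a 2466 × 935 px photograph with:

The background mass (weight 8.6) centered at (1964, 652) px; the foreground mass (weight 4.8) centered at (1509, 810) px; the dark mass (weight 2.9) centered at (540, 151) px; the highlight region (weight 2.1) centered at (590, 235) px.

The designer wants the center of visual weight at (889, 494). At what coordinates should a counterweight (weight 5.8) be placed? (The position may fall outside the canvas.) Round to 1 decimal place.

After adding the counterweight, total weight = 8.6 + 4.8 + 2.9 + 2.1 + 5.8 = 24.2.
Along x: (26938.6 + 5.8·x) / 24.2 = 889 (existing moment 8.6·1964 + 4.8·1509 + 2.9·540 + 2.1·590 = 26938.6) ⇒ x = (21513.8 − 26938.6) / 5.8 ≈ -935.31.
Along y: (10426.6 + 5.8·y) / 24.2 = 494 (existing moment 8.6·652 + 4.8·810 + 2.9·151 + 2.1·235 = 10426.6) ⇒ y = (11954.8 − 10426.6) / 5.8 ≈ 263.48.

(-935.3, 263.5)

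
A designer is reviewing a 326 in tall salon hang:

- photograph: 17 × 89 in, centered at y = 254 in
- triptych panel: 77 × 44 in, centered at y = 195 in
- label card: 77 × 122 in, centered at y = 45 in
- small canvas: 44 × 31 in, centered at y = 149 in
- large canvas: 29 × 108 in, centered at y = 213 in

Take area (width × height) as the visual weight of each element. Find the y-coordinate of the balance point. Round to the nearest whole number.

Areas → weights: photograph 17·89 = 1513, triptych panel 77·44 = 3388, label card 77·122 = 9394, small canvas 44·31 = 1364, large canvas 29·108 = 3132; Σw = 18791.
Σw·y = 1513·254 + 3388·195 + 9394·45 + 1364·149 + 3132·213 = 2338044, so ȳ = 2338044/18791 ≈ 124.42.

y ≈ 124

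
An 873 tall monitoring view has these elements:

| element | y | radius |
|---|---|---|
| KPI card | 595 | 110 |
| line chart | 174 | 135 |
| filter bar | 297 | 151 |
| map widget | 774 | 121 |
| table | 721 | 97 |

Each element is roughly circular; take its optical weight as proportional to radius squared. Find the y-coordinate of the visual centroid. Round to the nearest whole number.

r² weights: KPI card 110² = 12100, line chart 135² = 18225, filter bar 151² = 22801, map widget 121² = 14641, table 97² = 9409. Total = 77176.
y-moment: 12100·595 + 18225·174 + 22801·297 + 14641·774 + 9409·721 = 35258570; centroid 35258570/77176 ≈ 456.86.

y ≈ 457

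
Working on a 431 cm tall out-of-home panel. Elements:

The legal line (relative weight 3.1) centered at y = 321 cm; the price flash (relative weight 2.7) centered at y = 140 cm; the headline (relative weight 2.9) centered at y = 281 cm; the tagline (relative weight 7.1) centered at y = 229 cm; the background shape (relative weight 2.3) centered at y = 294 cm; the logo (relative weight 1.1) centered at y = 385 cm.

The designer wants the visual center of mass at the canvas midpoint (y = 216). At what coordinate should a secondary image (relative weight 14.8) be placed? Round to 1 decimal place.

y ≈ 164.2

After adding the secondary image, total weight = 3.1 + 2.7 + 2.9 + 7.1 + 2.3 + 1.1 + 14.8 = 34.0.
y: target moment 34.0×216 = 7344.0; current 3.1·321 + 2.7·140 + 2.9·281 + 7.1·229 + 2.3·294 + 1.1·385 = 4913.6; the secondary image supplies 2430.4, so y = 2430.4/14.8 ≈ 164.22.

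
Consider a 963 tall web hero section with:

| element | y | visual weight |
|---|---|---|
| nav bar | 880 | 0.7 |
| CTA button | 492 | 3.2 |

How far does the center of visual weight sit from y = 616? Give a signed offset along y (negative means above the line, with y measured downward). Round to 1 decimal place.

≈ -54.4

Total weight = 0.7 + 3.2 = 3.9.
y: (0.7·880 + 3.2·492) / 3.9 = 2190.4 / 3.9 ≈ 561.64
Offset from y = 616: 561.64 − 616 ≈ -54.36.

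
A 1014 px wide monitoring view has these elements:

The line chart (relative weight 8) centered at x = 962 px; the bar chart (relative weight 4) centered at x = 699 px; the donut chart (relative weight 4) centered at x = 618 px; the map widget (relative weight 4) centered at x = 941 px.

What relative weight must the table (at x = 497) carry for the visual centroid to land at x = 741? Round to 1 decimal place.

w ≈ 7.8

Fixed elements: Σw = 8 + 4 + 4 + 4 = 20, Σw·x = 8·962 + 4·699 + 4·618 + 4·941 = 16728.
Balance at x = 741 requires (16728 + w·497) / (20 + w) = 741.
Solving: w = (741·20 − 16728) / (497 − 741) = -1908 / -244 ≈ 7.82.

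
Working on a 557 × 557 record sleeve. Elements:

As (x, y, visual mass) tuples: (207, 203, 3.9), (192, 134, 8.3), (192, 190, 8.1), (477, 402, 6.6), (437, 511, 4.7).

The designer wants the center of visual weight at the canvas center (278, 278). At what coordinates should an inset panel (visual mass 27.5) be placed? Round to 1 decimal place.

(264.4, 288.4)

With the inset panel, Σw becomes 3.9 + 8.3 + 8.1 + 6.6 + 4.7 + 27.5 = 59.1.
x: need Σw·x = 59.1·278 = 16429.8. Existing = 3.9·207 + 8.3·192 + 8.1·192 + 6.6·477 + 4.7·437 = 9158.2. Remainder 7271.6 / 27.5 ≈ 264.42.
y: need Σw·y = 59.1·278 = 16429.8. Existing = 3.9·203 + 8.3·134 + 8.1·190 + 6.6·402 + 4.7·511 = 8497.8. Remainder 7932.0 / 27.5 ≈ 288.44.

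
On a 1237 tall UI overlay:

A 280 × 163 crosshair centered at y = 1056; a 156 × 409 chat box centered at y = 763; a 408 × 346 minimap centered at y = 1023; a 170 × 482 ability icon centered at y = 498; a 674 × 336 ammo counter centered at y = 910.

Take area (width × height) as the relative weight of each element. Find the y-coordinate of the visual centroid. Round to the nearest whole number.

Taking area as weight: crosshair 280·163 = 45640, chat box 156·409 = 63804, minimap 408·346 = 141168, ability icon 170·482 = 81940, ammo counter 674·336 = 226464. Sum 559016.
y-moment: 45640·1056 + 63804·763 + 141168·1023 + 81940·498 + 226464·910 = 488181516; centroid 488181516/559016 ≈ 873.29.

y ≈ 873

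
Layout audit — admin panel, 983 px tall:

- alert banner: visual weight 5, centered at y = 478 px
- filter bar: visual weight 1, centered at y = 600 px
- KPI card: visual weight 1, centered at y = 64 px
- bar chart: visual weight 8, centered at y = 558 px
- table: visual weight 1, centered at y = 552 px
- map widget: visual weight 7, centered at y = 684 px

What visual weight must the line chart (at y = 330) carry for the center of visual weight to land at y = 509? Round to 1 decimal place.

w ≈ 6.4

Fixed elements: Σw = 5 + 1 + 1 + 8 + 1 + 7 = 23, Σw·y = 5·478 + 1·600 + 1·64 + 8·558 + 1·552 + 7·684 = 12858.
For the centroid to hit 509: (12858 + w·330) / (23 + w) = 509.
Rearranging, w·(330 − 509) = 509·23 − 12858 = -1151, so w ≈ -1151/-179 = 6.43.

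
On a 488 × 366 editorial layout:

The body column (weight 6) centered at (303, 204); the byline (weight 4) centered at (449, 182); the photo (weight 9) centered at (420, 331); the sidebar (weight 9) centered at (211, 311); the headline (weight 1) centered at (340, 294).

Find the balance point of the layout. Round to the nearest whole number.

(332, 277)

Weights sum to 6 + 4 + 9 + 9 + 1 = 29.
x-moment: 6·303 + 4·449 + 9·420 + 9·211 + 1·340 = 9633; centroid 9633/29 ≈ 332.17.
y-moment: 6·204 + 4·182 + 9·331 + 9·311 + 1·294 = 8024; centroid 8024/29 ≈ 276.69.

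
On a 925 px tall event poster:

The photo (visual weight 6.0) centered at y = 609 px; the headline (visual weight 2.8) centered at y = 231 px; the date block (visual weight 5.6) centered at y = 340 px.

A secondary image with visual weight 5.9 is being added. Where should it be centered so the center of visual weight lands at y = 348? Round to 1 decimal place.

y ≈ 145.7

After adding the secondary image, total weight = 6.0 + 2.8 + 5.6 + 5.9 = 20.3.
y: target moment 20.3×348 = 7064.4; current 6.0·609 + 2.8·231 + 5.6·340 = 6204.8; the secondary image supplies 859.6, so y = 859.6/5.9 ≈ 145.69.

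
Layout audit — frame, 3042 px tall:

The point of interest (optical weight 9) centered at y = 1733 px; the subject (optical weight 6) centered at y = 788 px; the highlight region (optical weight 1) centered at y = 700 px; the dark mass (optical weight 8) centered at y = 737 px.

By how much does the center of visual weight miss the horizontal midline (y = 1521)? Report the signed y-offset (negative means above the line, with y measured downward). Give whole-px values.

Total weight = 9 + 6 + 1 + 8 = 24.
y: (9·1733 + 6·788 + 1·700 + 8·737) / 24 = 26921 / 24 ≈ 1121.71
Against y = 1521, that's 1121.71 − 1521 = -399.29.

≈ -399 px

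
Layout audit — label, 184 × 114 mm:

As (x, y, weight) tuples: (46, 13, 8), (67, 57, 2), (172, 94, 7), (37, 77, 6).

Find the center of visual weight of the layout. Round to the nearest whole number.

Total weight = 8 + 2 + 7 + 6 = 23.
Σw·x = 8·46 + 2·67 + 7·172 + 6·37 = 1928, so x̄ = 1928/23 ≈ 83.83.
Σw·y = 8·13 + 2·57 + 7·94 + 6·77 = 1338, so ȳ = 1338/23 ≈ 58.17.

(84, 58)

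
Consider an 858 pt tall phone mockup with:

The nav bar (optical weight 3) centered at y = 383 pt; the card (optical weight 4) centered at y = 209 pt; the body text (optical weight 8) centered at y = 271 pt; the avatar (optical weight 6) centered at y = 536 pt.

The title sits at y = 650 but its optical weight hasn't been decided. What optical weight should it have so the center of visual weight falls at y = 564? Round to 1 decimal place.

Fixed elements: Σw = 3 + 4 + 8 + 6 = 21, Σw·y = 3·383 + 4·209 + 8·271 + 6·536 = 7369.
For the centroid to hit 564: (7369 + w·650) / (21 + w) = 564.
Rearranging, w·(650 − 564) = 564·21 − 7369 = 4475, so w ≈ 4475/86 = 52.03.

w ≈ 52.0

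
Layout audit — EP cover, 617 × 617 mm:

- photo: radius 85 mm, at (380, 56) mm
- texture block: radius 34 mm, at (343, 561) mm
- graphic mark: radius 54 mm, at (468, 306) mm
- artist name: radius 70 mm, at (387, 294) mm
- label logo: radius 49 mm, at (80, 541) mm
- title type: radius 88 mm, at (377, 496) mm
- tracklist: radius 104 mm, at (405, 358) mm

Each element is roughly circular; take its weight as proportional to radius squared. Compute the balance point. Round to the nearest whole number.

r² weights: photo 85² = 7225, texture block 34² = 1156, graphic mark 54² = 2916, artist name 70² = 4900, label logo 49² = 2401, title type 88² = 7744, tracklist 104² = 10816. Total = 37158.
Σw·x = 13895044; x̄ = 13895044/37158 ≈ 373.94.
y: moment 12398105 / weight 37158 ≈ 333.66

(374, 334)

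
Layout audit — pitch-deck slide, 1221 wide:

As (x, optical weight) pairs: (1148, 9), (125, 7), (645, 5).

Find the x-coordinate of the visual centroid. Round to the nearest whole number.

x ≈ 687

Σw = 9 + 7 + 5 = 21.
Σw·x = 9·1148 + 7·125 + 5·645 = 14432, so x̄ = 14432/21 ≈ 687.24.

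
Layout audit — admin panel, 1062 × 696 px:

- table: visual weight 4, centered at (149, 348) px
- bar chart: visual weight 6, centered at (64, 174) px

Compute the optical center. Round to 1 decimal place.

Weights sum to 4 + 6 = 10.
x-moment: 4·149 + 6·64 = 980; centroid 980/10 ≈ 98.00.
y-moment: 4·348 + 6·174 = 2436; centroid 2436/10 ≈ 243.60.

(98.0, 243.6)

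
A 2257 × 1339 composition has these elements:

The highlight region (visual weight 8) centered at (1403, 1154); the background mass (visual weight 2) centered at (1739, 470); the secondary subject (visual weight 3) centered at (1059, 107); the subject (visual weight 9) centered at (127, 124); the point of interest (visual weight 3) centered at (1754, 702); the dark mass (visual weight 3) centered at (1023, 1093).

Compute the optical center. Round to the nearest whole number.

Weights sum to 8 + 2 + 3 + 9 + 3 + 3 = 28.
Σw·x = 27353; x̄ = 27353/28 ≈ 976.89.
y: moment 16994 / weight 28 ≈ 606.93

(977, 607)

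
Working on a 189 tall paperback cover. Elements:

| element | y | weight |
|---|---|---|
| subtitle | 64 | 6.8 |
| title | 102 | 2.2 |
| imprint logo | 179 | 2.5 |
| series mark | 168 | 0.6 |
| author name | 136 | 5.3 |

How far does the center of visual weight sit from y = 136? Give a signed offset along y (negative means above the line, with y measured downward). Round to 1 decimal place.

≈ -25.2

Σw = 6.8 + 2.2 + 2.5 + 0.6 + 5.3 = 17.4.
y-moment: 6.8·64 + 2.2·102 + 2.5·179 + 0.6·168 + 5.3·136 = 1928.7; centroid 1928.7/17.4 ≈ 110.84.
Difference: 110.84 − 136 ≈ -25.16.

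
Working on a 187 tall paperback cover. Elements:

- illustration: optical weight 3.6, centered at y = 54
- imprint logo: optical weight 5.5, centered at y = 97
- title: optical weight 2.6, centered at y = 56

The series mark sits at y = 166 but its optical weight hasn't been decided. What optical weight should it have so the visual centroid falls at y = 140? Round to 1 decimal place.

Known weights sum to 3.6 + 5.5 + 2.6 = 11.7; their moment is 3.6·54 + 5.5·97 + 2.6·56 = 873.5.
Balance at y = 140 requires (873.5 + w·166) / (11.7 + w) = 140.
Rearranging, w·(166 − 140) = 140·11.7 − 873.5 = 764.5, so w ≈ 764.5/26 = 29.40.

w ≈ 29.4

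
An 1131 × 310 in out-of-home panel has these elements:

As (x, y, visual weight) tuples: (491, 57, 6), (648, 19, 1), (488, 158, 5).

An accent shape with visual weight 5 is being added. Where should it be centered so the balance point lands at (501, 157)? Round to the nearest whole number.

With the accent shape, Σw becomes 6 + 1 + 5 + 5 = 17.
x: need Σw·x = 17·501 = 8517. Existing = 6·491 + 1·648 + 5·488 = 6034. Remainder 2483 / 5 ≈ 496.60.
y: need Σw·y = 17·157 = 2669. Existing = 6·57 + 1·19 + 5·158 = 1151. Remainder 1518 / 5 ≈ 303.60.

(497, 304)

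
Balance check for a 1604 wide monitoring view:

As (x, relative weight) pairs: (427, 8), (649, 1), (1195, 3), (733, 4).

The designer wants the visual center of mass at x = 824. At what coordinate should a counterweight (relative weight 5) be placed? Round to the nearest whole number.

After adding the counterweight, total weight = 8 + 1 + 3 + 4 + 5 = 21.
x: need Σw·x = 21·824 = 17304. Existing = 8·427 + 1·649 + 3·1195 + 4·733 = 10582. Remainder 6722 / 5 ≈ 1344.40.

x ≈ 1344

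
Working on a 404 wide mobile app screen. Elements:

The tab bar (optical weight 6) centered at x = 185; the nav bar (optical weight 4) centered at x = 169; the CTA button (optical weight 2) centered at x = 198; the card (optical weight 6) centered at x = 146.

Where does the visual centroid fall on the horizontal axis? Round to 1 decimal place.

Total weight = 6 + 4 + 2 + 6 = 18.
Σw·x = 6·185 + 4·169 + 2·198 + 6·146 = 3058, so x̄ = 3058/18 ≈ 169.89.

x ≈ 169.9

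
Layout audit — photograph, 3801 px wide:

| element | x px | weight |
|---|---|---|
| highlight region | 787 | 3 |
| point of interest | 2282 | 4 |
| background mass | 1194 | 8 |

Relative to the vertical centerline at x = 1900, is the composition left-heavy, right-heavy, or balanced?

Σw = 3 + 4 + 8 = 15.
x: (3·787 + 4·2282 + 8·1194) / 15 = 21041 / 15 ≈ 1402.73
Since 1402.7 is left of 1900, the composition reads left-heavy.

left-heavy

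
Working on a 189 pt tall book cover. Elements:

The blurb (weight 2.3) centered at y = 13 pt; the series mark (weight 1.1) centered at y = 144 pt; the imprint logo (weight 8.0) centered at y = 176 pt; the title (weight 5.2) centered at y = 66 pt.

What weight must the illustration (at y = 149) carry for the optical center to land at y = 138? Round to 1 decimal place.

w ≈ 31.9

Known weights sum to 2.3 + 1.1 + 8.0 + 5.2 = 16.6; their moment is 2.3·13 + 1.1·144 + 8.0·176 + 5.2·66 = 1939.5.
Set Σw·y/Σw = 138: (1939.5 + 149w) = 138·(16.6 + w).
So w = (138·16.6 − 1939.5)/(149 − 138) = 351.3/11 ≈ 31.94.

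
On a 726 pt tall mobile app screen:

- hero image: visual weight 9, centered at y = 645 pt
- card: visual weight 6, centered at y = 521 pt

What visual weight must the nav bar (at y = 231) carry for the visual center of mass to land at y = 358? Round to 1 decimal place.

w ≈ 28.0

Known weights sum to 9 + 6 = 15; their moment is 9·645 + 6·521 = 8931.
Set Σw·y/Σw = 358: (8931 + 231w) = 358·(15 + w).
So w = (358·15 − 8931)/(231 − 358) = -3561/-127 ≈ 28.04.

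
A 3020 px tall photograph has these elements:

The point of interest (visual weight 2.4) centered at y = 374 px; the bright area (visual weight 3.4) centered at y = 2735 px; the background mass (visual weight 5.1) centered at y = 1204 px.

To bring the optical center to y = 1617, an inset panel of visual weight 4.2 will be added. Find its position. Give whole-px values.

New total weight: (2.4 + 3.4 + 5.1) + 4.2 = 15.1.
y: target moment 15.1×1617 = 24416.7; current 2.4·374 + 3.4·2735 + 5.1·1204 = 16337.0; the inset panel supplies 8079.7, so y = 8079.7/4.2 ≈ 1923.74.

y ≈ 1924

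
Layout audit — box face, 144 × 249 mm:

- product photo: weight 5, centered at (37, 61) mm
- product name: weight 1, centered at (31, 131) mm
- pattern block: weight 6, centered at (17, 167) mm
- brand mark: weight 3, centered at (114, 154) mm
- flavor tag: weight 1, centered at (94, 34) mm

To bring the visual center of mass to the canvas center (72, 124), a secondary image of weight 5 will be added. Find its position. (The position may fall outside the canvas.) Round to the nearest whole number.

With the secondary image, Σw becomes 5 + 1 + 6 + 3 + 1 + 5 = 21.
x: need Σw·x = 21·72 = 1512. Existing = 5·37 + 1·31 + 6·17 + 3·114 + 1·94 = 754. Remainder 758 / 5 ≈ 151.60.
y: need Σw·y = 21·124 = 2604. Existing = 5·61 + 1·131 + 6·167 + 3·154 + 1·34 = 1934. Remainder 670 / 5 ≈ 134.00.

(152, 134)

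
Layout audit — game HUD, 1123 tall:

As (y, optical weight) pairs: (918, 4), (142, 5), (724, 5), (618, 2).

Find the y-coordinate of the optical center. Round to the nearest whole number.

y ≈ 577

Total weight = 4 + 5 + 5 + 2 = 16.
y-moment: 4·918 + 5·142 + 5·724 + 2·618 = 9238; centroid 9238/16 ≈ 577.38.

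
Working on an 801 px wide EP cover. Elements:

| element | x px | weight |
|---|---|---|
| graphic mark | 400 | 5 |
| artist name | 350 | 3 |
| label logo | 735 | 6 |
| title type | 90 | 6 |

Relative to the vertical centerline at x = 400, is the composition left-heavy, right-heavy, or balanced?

balanced

Weights sum to 5 + 3 + 6 + 6 = 20.
x: (5·400 + 3·350 + 6·735 + 6·90) / 20 = 8000 / 20 ≈ 400.00
400.00 = 400 exactly: balanced.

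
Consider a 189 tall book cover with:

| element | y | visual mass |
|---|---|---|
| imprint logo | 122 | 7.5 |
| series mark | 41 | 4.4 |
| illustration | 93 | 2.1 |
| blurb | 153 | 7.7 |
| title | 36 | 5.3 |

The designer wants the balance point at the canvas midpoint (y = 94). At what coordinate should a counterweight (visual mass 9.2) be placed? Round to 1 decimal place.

y ≈ 80.8

With the counterweight, Σw becomes 7.5 + 4.4 + 2.1 + 7.7 + 5.3 + 9.2 = 36.2.
Along y: (2659.6 + 9.2·y) / 36.2 = 94 (existing moment 7.5·122 + 4.4·41 + 2.1·93 + 7.7·153 + 5.3·36 = 2659.6) ⇒ y = (3402.8 − 2659.6) / 9.2 ≈ 80.78.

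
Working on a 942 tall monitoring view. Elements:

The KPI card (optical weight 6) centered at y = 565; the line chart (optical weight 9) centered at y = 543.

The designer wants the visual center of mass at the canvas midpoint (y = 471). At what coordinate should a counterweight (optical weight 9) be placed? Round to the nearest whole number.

y ≈ 336

After adding the counterweight, total weight = 6 + 9 + 9 = 24.
y: target moment 24×471 = 11304; current 6·565 + 9·543 = 8277; the counterweight supplies 3027, so y = 3027/9 ≈ 336.33.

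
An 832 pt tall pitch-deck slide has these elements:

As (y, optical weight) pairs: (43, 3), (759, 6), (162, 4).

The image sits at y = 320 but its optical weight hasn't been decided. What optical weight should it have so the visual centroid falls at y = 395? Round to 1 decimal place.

w ≈ 2.6

Known weights sum to 3 + 6 + 4 = 13; their moment is 3·43 + 6·759 + 4·162 = 5331.
For the centroid to hit 395: (5331 + w·320) / (13 + w) = 395.
Rearranging, w·(320 − 395) = 395·13 − 5331 = -196, so w ≈ -196/-75 = 2.61.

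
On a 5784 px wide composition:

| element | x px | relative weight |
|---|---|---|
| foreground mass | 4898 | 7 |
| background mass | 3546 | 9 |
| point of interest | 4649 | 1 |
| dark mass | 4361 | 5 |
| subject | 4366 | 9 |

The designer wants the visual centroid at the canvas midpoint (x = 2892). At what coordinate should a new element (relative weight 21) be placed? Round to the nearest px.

After adding the new element, total weight = 7 + 9 + 1 + 5 + 9 + 21 = 52.
x: need Σw·x = 52·2892 = 150384. Existing = 7·4898 + 9·3546 + 1·4649 + 5·4361 + 9·4366 = 131948. Remainder 18436 / 21 ≈ 877.90.

x ≈ 878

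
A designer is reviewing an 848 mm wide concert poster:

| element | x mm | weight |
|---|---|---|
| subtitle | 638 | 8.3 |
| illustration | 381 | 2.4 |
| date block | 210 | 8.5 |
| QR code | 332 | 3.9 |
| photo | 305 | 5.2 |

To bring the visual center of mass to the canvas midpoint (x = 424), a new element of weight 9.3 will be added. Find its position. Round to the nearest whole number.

After adding the new element, total weight = 8.3 + 2.4 + 8.5 + 3.9 + 5.2 + 9.3 = 37.6.
x: target moment 37.6×424 = 15942.4; current 8.3·638 + 2.4·381 + 8.5·210 + 3.9·332 + 5.2·305 = 10875.6; the new element supplies 5066.8, so x = 5066.8/9.3 ≈ 544.82.

x ≈ 545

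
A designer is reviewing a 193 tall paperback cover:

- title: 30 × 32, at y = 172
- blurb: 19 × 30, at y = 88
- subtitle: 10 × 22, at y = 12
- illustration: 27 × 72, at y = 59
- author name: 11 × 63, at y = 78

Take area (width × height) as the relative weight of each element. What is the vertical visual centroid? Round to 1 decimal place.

y ≈ 88.1

Areas → weights: title 30·32 = 960, blurb 19·30 = 570, subtitle 10·22 = 220, illustration 27·72 = 1944, author name 11·63 = 693; Σw = 4387.
y-moment: 960·172 + 570·88 + 220·12 + 1944·59 + 693·78 = 386670; centroid 386670/4387 ≈ 88.14.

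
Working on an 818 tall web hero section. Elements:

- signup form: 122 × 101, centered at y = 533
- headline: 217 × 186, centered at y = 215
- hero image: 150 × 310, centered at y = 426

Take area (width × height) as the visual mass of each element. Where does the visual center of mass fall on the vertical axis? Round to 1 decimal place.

y ≈ 353.4

Areas → weights: signup form 122·101 = 12322, headline 217·186 = 40362, hero image 150·310 = 46500; Σw = 99184.
y-moment: 12322·533 + 40362·215 + 46500·426 = 35054456; centroid 35054456/99184 ≈ 353.43.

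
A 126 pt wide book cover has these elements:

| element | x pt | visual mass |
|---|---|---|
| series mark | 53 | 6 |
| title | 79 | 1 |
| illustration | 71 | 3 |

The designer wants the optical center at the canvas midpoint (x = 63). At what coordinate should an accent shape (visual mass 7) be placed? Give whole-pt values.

With the accent shape, Σw becomes 6 + 1 + 3 + 7 = 17.
x: need Σw·x = 17·63 = 1071. Existing = 6·53 + 1·79 + 3·71 = 610. Remainder 461 / 7 ≈ 65.86.

x ≈ 66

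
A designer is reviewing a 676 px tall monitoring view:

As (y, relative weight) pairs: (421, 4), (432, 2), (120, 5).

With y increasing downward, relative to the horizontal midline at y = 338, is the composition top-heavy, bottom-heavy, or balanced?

top-heavy

Total weight = 4 + 2 + 5 = 11.
y: (4·421 + 2·432 + 5·120) / 11 = 3148 / 11 ≈ 286.18
286.2 vs midline 338 → top-heavy.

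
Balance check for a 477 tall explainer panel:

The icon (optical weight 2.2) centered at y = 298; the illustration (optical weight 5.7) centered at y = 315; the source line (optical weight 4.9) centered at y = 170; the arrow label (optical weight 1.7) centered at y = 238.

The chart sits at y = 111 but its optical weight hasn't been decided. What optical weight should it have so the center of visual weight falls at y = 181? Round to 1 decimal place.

Fixed elements: Σw = 2.2 + 5.7 + 4.9 + 1.7 = 14.5, Σw·y = 2.2·298 + 5.7·315 + 4.9·170 + 1.7·238 = 3688.7.
Set Σw·y/Σw = 181: (3688.7 + 111w) = 181·(14.5 + w).
Solving: w = (181·14.5 − 3688.7) / (111 − 181) = -1064.2 / -70 ≈ 15.20.

w ≈ 15.2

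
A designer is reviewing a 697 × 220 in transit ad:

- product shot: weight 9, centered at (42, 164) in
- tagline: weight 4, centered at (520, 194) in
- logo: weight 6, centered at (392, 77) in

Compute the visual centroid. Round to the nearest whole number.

Σw = 9 + 4 + 6 = 19.
x: (9·42 + 4·520 + 6·392) / 19 = 4810 / 19 ≈ 253.16
y: (9·164 + 4·194 + 6·77) / 19 = 2714 / 19 ≈ 142.84

(253, 143)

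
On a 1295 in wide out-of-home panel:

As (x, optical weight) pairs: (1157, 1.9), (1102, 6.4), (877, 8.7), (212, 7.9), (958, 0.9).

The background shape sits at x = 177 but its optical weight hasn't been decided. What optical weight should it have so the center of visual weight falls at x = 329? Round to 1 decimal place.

Known weights sum to 1.9 + 6.4 + 8.7 + 7.9 + 0.9 = 25.8; their moment is 1.9·1157 + 6.4·1102 + 8.7·877 + 7.9·212 + 0.9·958 = 19418.0.
Balance at x = 329 requires (19418.0 + w·177) / (25.8 + w) = 329.
So w = (329·25.8 − 19418.0)/(177 − 329) = -10929.8/-152 ≈ 71.91.

w ≈ 71.9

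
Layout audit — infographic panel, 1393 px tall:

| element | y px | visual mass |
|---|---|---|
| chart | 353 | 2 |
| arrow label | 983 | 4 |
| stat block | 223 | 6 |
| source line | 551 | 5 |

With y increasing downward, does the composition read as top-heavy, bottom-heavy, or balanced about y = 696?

Σw = 2 + 4 + 6 + 5 = 17.
y: (2·353 + 4·983 + 6·223 + 5·551) / 17 = 8731 / 17 ≈ 513.59
513.6 lies above (smaller y than) the midline 696, so the layout is top-heavy.

top-heavy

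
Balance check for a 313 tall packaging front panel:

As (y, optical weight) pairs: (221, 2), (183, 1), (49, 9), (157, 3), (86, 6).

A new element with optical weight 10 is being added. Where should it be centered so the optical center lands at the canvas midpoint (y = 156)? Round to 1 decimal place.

y ≈ 278.3

New total weight: (2 + 1 + 9 + 3 + 6) + 10 = 31.
y: target moment 31×156 = 4836; current 2·221 + 1·183 + 9·49 + 3·157 + 6·86 = 2053; the new element supplies 2783, so y = 2783/10 ≈ 278.30.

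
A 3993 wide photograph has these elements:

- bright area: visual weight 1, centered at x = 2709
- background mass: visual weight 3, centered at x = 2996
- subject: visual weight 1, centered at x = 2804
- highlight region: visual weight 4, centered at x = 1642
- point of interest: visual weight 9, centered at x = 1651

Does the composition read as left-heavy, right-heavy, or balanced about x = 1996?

balanced

Total weight = 1 + 3 + 1 + 4 + 9 = 18.
Σw·x = 1·2709 + 3·2996 + 1·2804 + 4·1642 + 9·1651 = 35928, so x̄ = 35928/18 ≈ 1996.00.
The centroid 1996.00 matches the midline at 1996, so the layout is balanced.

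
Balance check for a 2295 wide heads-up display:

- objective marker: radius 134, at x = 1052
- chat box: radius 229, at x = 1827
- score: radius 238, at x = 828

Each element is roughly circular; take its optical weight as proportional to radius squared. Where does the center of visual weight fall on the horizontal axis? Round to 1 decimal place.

x ≈ 1272.0

Weights ∝ r²: objective marker 134² = 17956, chat box 229² = 52441, score 238² = 56644; Σw = 127041.
x-moment: 17956·1052 + 52441·1827 + 56644·828 = 161600651; centroid 161600651/127041 ≈ 1272.04.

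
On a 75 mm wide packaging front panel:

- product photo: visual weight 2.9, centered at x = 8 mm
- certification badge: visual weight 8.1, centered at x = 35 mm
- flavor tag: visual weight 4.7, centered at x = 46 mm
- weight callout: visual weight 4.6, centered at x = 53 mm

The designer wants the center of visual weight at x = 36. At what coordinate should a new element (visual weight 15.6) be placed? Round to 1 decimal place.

x ≈ 33.7

After adding the new element, total weight = 2.9 + 8.1 + 4.7 + 4.6 + 15.6 = 35.9.
x: need Σw·x = 35.9·36 = 1292.4. Existing = 2.9·8 + 8.1·35 + 4.7·46 + 4.6·53 = 766.7. Remainder 525.7 / 15.6 ≈ 33.70.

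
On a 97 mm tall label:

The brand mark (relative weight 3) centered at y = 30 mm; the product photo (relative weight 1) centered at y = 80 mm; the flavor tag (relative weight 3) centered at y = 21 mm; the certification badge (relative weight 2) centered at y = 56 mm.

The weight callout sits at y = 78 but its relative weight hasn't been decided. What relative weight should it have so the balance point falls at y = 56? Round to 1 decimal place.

Existing Σw = 9 (3 + 1 + 3 + 2); existing moment 3·30 + 1·80 + 3·21 + 2·56 = 345.
Set Σw·y/Σw = 56: (345 + 78w) = 56·(9 + w).
Solving: w = (56·9 − 345) / (78 − 56) = 159 / 22 ≈ 7.23.

w ≈ 7.2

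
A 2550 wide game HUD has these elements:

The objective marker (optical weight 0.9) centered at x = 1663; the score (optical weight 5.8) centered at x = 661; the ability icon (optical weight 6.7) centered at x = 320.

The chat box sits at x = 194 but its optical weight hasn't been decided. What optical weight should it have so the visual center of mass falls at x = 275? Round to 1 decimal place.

Known weights sum to 0.9 + 5.8 + 6.7 = 13.4; their moment is 0.9·1663 + 5.8·661 + 6.7·320 = 7474.5.
Balance at x = 275 requires (7474.5 + w·194) / (13.4 + w) = 275.
Solving: w = (275·13.4 − 7474.5) / (194 − 275) = -3789.5 / -81 ≈ 46.78.

w ≈ 46.8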